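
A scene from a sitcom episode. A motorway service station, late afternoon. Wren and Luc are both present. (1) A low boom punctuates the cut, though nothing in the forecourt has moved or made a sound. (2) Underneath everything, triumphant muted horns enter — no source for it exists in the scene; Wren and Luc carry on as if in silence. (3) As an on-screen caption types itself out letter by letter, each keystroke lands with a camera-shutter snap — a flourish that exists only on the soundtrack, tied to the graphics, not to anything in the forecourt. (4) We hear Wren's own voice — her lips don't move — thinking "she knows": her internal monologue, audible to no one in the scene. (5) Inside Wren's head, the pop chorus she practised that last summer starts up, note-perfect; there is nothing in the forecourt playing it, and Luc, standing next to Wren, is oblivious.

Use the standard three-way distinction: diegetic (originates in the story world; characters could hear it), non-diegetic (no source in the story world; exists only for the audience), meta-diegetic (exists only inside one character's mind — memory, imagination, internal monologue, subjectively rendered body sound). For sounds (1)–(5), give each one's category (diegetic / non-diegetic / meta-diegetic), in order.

non-diegetic, non-diegetic, non-diegetic, meta-diegetic, meta-diegetic

(1) is non-diegetic: nothing in the scene produces it; it's an accent added for the audience.
Sound (2): nothing in the forecourt produces it and the characters don't hear it — pure soundtrack, so non-diegetic.
Sound (3): sound married to a title/caption — outside the diegesis by definition, so non-diegetic.
Sound (4): internal monologue — inside Wren's mind, not spoken into the scene, so meta-diegetic.
(5) remembered music, private to Wren — Luc is oblivious because it isn't in the room → meta-diegetic.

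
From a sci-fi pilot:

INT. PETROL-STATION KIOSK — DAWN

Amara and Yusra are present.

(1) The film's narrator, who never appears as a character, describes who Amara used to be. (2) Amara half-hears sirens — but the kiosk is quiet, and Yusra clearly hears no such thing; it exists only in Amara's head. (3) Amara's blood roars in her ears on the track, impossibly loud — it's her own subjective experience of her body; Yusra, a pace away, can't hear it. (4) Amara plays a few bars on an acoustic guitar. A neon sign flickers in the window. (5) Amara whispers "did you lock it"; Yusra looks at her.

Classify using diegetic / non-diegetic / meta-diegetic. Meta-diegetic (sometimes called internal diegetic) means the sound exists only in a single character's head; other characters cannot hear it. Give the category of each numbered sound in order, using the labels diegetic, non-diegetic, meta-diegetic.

non-diegetic, meta-diegetic, meta-diegetic, diegetic, diegetic

Sound (1): external voice-over — not a character, not heard by anyone in the scene, so non-diegetic.
Sound (2): subjective to Amara: the kiosk is silent and Yusra hears nothing, so meta-diegetic.
Sound (3): point-of-audition from inside Amara's body; not a sound in the room, so meta-diegetic.
(4) Amara is producing the music live, in the story world → diegetic.
Sound (5): spoken by a character present in the story world, so diegetic.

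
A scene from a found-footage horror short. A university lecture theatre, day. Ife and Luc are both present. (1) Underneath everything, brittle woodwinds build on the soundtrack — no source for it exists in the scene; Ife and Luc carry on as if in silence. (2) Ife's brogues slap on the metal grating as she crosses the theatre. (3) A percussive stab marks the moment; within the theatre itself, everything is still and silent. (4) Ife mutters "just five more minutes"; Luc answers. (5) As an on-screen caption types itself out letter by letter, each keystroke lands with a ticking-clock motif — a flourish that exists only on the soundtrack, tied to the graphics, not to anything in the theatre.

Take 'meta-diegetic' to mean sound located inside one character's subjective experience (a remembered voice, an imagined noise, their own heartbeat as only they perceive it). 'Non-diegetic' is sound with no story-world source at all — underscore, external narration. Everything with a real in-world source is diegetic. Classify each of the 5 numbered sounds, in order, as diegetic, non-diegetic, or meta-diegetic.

non-diegetic, diegetic, non-diegetic, diegetic, non-diegetic

Sound (1): it has no source in the story world and no character can hear it — it's underscore, so non-diegetic.
Sound (2): it's the physical sound of Ife moving in the space, so diegetic.
(3) is non-diegetic: an editorial stinger — it belongs to the cut, not the story world.
(4) is diegetic: spoken by a character present in the story world.
(5) the caption isn't part of the story world, so neither is the sound tied to it → non-diegetic.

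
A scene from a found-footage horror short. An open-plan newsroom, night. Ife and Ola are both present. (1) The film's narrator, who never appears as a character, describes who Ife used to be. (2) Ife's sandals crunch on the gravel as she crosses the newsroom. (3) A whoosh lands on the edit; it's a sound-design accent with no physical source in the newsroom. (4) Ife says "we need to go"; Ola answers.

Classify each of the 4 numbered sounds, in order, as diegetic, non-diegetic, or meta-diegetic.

non-diegetic, diegetic, non-diegetic, diegetic

(1) is non-diegetic: external voice-over — not a character, not heard by anyone in the scene.
(2) is diegetic: it's the physical sound of Ife moving in the space.
Sound (3): an editorial stinger — it belongs to the cut, not the story world, so non-diegetic.
Sound (4): Ife is a character speaking aloud in the scene, so diegetic.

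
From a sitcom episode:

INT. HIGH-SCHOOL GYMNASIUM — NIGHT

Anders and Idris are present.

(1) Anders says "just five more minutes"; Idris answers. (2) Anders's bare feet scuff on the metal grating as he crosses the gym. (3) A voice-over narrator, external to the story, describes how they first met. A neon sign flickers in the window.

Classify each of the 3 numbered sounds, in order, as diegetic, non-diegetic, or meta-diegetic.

diegetic, diegetic, non-diegetic

(1) is diegetic: Anders is a character speaking aloud in the scene.
(2) it's the physical sound of Anders moving in the space → diegetic.
(3) the narrator exists outside the story world, addressing only the audience → non-diegetic.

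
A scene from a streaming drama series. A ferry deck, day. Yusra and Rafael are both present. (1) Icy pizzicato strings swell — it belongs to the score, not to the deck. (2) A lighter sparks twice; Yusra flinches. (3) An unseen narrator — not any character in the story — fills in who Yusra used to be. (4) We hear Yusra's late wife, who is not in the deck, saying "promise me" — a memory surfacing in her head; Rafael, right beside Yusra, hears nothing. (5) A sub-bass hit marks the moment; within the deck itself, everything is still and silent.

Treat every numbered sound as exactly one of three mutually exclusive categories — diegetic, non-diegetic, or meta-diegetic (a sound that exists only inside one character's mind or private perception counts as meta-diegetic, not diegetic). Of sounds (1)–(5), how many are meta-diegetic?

1

(1) it has no source in the story world and no character can hear it — it's underscore → non-diegetic.
(2) the sound comes from a lighter physically present in the location → diegetic.
(3) is non-diegetic: external voice-over — not a character, not heard by anyone in the scene.
(4) is meta-diegetic: a remembered line, private to Yusra — not present in the room, not audible to Rafael.
(5) nothing in the scene produces it; it's an accent added for the audience → non-diegetic.
So 1 of the 5 is meta-diegetic: (4).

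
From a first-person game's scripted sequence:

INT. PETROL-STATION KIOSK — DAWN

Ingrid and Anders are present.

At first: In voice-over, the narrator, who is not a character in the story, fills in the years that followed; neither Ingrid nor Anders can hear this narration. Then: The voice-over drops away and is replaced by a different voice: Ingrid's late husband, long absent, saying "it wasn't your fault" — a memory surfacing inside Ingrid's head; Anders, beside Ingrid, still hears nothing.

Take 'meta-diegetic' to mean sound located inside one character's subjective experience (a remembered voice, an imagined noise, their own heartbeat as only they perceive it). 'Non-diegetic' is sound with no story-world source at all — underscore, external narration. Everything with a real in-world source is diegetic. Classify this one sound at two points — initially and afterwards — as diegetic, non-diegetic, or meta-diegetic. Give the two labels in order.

non-diegetic, meta-diegetic

Initially: the external narrator addresses only the audience — outside the story world → non-diegetic.
Afterwards: the replacement voice is a memory inside Ingrid's mind specifically → meta-diegetic.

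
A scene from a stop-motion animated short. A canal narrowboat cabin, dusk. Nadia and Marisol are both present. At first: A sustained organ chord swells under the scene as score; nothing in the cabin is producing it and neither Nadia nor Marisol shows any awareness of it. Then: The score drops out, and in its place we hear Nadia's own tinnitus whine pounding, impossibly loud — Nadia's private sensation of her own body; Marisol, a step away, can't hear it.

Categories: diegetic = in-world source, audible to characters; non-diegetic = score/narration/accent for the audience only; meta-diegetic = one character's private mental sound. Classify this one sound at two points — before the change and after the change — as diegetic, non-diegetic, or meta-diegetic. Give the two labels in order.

Before the change: underscore with no in-world source, inaudible to the characters → non-diegetic.
After the change: the body sound is Nadia's subjective perception alone — Marisol can't hear it → meta-diegetic.

non-diegetic, meta-diegetic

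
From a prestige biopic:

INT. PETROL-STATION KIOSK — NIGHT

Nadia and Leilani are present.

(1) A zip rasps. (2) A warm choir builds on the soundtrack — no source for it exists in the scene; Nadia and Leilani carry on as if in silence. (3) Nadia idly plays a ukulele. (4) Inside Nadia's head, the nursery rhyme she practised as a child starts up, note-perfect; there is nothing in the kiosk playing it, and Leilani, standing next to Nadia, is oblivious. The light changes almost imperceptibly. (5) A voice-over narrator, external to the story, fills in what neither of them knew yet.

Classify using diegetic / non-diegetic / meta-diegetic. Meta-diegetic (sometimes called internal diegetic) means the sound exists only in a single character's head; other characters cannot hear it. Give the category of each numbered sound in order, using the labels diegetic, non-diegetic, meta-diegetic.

diegetic, non-diegetic, diegetic, meta-diegetic, non-diegetic

(1) the sound comes from a zip physically present in the location → diegetic.
Sound (2): score with no on-screen or off-screen source; it exists for the audience alone, so non-diegetic.
(3) is diegetic: Nadia is producing the music live, in the story world.
(4) is meta-diegetic: the music is a memory playing inside Nadia's mind alone; no real-world source, Leilani can't hear it.
Sound (5): external voice-over — not a character, not heard by anyone in the scene, so non-diegetic.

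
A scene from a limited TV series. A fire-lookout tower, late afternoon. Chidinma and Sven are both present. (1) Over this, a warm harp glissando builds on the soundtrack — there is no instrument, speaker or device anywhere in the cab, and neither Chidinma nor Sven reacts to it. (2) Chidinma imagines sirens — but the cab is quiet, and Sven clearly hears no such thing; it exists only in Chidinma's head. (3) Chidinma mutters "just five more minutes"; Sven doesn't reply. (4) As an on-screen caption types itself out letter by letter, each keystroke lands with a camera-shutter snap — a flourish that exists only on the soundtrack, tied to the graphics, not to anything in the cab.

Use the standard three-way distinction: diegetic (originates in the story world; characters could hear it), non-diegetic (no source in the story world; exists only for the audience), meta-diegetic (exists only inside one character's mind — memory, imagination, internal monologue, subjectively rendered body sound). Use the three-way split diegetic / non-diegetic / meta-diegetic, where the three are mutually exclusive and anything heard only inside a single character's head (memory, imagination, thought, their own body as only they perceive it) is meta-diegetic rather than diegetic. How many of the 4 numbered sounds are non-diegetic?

Sound (1): nothing in the cab produces it and the characters don't hear it — pure soundtrack, so non-diegetic.
Sound (2): the sound is imagined by Chidinma; nothing in the story world is producing it and Sven can't hear it, so meta-diegetic.
(3) is diegetic: on-screen dialogue — Chidinma speaks and Sven is there to hear.
(4) it accompanies on-screen graphics, not anything inside the story world → non-diegetic.
So 2 of the 4 are non-diegetic: (1), (4).

2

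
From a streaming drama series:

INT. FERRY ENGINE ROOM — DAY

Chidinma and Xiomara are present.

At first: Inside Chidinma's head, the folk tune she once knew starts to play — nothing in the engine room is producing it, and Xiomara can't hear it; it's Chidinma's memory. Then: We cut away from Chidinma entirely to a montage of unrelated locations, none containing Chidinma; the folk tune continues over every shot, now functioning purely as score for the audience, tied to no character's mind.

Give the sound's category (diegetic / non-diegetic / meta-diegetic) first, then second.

First: the music lives inside Chidinma's mind alone; Xiomara can't hear it → meta-diegetic.
Second: once it plays over shots Chidinma isn't in, detached from any character's subjectivity, it's conventional underscore → non-diegetic.

meta-diegetic, non-diegetic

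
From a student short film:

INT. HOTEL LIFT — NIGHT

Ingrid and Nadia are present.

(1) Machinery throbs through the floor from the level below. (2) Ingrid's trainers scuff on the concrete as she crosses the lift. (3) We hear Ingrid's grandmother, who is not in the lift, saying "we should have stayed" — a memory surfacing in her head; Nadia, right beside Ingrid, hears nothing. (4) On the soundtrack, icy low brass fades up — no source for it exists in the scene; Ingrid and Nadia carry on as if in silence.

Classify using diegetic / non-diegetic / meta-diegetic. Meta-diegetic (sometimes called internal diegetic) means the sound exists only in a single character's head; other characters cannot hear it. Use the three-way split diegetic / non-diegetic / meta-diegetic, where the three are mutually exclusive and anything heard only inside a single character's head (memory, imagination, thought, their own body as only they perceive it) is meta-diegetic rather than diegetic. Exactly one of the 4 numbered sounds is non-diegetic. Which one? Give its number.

4

(1) is diegetic: ambient/room sound belonging to the story's physical space.
(2) Ingrid's footsteps are produced in the story world → diegetic.
(3) is meta-diegetic: the voice is a memory playing only inside Ingrid's mind; Nadia can't hear it.
(4) is non-diegetic: nothing in the lift produces it and the characters don't hear it — pure soundtrack.
Only (4) is non-diegetic.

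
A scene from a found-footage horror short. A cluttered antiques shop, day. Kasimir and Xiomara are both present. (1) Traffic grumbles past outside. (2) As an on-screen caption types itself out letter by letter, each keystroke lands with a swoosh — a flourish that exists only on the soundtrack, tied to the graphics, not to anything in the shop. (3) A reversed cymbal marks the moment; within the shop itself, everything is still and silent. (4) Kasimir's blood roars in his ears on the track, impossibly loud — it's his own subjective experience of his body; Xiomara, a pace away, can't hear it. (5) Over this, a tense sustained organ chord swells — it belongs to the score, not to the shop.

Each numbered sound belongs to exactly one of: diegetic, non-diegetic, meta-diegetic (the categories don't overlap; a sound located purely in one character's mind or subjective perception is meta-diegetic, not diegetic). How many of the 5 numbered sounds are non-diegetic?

3

Sound (1): traffic is part of the location's real environment, so diegetic.
Sound (2): the caption isn't part of the story world, so neither is the sound tied to it, so non-diegetic.
(3) is non-diegetic: an editorial stinger — it belongs to the cut, not the story world.
Sound (4): point-of-audition from inside Kasimir's body; not a sound in the room, so meta-diegetic.
(5) is non-diegetic: score with no on-screen or off-screen source; it exists for the audience alone.
So 3 of the 5 are non-diegetic: (2), (3), (5).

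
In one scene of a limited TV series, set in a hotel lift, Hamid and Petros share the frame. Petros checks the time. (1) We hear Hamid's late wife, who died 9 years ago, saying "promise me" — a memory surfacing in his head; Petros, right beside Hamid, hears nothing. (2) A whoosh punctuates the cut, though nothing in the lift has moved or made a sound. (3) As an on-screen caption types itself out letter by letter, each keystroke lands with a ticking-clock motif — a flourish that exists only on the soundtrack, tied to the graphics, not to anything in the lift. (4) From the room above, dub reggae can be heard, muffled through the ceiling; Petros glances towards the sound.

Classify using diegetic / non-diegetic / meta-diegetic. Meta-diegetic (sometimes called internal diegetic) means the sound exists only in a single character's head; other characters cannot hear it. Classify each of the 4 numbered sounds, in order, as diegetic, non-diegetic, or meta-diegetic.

meta-diegetic, non-diegetic, non-diegetic, diegetic

(1) a remembered line, private to Hamid — not present in the room, not audible to Petros → meta-diegetic.
(2) an editorial stinger — it belongs to the cut, not the story world → non-diegetic.
(3) is non-diegetic: the caption isn't part of the story world, so neither is the sound tied to it.
Sound (4): off-screen diegetic: the source is out of frame but still in the story's space, so diegetic.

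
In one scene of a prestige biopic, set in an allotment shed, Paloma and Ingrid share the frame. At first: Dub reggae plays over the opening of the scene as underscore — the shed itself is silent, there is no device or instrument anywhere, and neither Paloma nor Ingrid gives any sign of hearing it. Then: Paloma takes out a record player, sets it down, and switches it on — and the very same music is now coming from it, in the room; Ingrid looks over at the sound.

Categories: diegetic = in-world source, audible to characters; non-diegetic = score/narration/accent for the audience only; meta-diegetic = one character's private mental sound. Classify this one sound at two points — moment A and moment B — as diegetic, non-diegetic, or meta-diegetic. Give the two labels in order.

Moment A: no in-world source exists and no character can hear it — underscore → non-diegetic.
Moment B: a record player is now a real source in the story world and the characters hear it → diegetic.

non-diegetic, diegetic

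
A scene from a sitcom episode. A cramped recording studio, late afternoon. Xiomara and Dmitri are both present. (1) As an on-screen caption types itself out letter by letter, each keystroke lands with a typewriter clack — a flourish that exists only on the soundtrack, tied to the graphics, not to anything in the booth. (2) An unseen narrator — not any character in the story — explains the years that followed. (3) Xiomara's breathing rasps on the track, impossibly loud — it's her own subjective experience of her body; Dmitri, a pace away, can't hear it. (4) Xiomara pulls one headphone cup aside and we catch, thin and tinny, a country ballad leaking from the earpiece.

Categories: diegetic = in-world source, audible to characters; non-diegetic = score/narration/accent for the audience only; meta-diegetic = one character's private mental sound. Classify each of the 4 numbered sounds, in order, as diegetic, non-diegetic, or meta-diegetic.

non-diegetic, non-diegetic, meta-diegetic, diegetic

(1) is non-diegetic: sound married to a title/caption — outside the diegesis by definition.
Sound (2): external voice-over — not a character, not heard by anyone in the scene, so non-diegetic.
(3) a subjective body sound — Xiomara's private perception, inaudible to Dmitri → meta-diegetic.
(4) is diegetic: it's leaking from a physical pair of headphones in the scene.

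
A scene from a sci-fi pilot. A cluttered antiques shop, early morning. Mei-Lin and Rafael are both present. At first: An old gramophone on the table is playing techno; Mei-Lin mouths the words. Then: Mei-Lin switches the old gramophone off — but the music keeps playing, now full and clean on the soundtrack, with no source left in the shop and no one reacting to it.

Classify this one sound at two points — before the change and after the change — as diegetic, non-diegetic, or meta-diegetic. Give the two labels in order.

Before the change: an old gramophone is a real in-scene source and Mei-Lin reacts to it → diegetic.
After the change: there is no longer any in-world source and no one can hear it — it has become underscore → non-diegetic.

diegetic, non-diegetic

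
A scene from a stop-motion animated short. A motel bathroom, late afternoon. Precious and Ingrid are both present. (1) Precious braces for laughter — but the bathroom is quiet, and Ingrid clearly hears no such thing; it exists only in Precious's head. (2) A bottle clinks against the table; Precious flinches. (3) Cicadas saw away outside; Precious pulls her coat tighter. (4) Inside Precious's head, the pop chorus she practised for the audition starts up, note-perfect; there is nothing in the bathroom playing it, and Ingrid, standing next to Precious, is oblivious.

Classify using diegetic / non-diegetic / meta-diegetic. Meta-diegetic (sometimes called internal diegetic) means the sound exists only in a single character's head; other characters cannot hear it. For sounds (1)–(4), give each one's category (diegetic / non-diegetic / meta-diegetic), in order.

meta-diegetic, diegetic, diegetic, meta-diegetic

Sound (1): the sound is imagined by Precious; nothing in the story world is producing it and Ingrid can't hear it, so meta-diegetic.
(2) is diegetic: the sound comes from a bottle physically present in the location.
(3) it's the actual ambient sound of the location → diegetic.
Sound (4): the music is a memory playing inside Precious's mind alone; no real-world source, Ingrid can't hear it, so meta-diegetic.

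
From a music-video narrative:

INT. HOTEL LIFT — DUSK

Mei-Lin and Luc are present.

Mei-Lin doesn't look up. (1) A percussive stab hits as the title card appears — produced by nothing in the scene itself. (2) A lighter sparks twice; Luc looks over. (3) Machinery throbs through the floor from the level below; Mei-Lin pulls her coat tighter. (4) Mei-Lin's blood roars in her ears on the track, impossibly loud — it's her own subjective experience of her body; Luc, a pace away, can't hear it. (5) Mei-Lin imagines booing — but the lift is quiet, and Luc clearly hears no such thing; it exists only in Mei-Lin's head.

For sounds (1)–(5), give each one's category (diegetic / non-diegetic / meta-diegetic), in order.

(1) is non-diegetic: an editorial stinger — it belongs to the cut, not the story world.
(2) is diegetic: a lighter is a real object/event in the scene's world.
Sound (3): ambient/room sound belonging to the story's physical space, so diegetic.
(4) point-of-audition from inside Mei-Lin's body; not a sound in the room → meta-diegetic.
Sound (5): subjective to Mei-Lin: the lift is silent and Luc hears nothing, so meta-diegetic.

non-diegetic, diegetic, diegetic, meta-diegetic, meta-diegetic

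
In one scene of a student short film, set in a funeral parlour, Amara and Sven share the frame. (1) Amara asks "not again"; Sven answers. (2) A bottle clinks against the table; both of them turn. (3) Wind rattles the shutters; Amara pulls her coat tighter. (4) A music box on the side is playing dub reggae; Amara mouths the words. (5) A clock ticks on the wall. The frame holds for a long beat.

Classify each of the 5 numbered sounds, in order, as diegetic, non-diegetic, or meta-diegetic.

diegetic, diegetic, diegetic, diegetic, diegetic

(1) Amara is a character speaking aloud in the scene → diegetic.
Sound (2): the sound comes from a bottle physically present in the location, so diegetic.
Sound (3): it's the actual ambient sound of the location, so diegetic.
Sound (4): the music comes from an on-screen device that Amara responds to, so diegetic.
(5) is diegetic: the sound comes from a clock physically present in the location.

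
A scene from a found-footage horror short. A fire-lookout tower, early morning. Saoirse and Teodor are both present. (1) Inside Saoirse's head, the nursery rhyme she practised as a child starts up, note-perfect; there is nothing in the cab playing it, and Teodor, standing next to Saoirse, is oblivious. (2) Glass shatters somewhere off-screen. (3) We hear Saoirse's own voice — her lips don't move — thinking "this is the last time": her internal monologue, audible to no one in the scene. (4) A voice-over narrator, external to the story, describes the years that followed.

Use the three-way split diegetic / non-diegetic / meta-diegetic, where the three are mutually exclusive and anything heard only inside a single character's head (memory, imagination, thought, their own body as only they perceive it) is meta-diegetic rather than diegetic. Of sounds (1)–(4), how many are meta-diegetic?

Sound (1): the music is a memory playing inside Saoirse's mind alone; no real-world source, Teodor can't hear it, so meta-diegetic.
(2) the sound comes from glass physically present in the location → diegetic.
Sound (3): internal monologue — inside Saoirse's mind, not spoken into the scene, so meta-diegetic.
(4) the narrator exists outside the story world, addressing only the audience → non-diegetic.
Meta-diegetic: (1), (3) — that's 2.

2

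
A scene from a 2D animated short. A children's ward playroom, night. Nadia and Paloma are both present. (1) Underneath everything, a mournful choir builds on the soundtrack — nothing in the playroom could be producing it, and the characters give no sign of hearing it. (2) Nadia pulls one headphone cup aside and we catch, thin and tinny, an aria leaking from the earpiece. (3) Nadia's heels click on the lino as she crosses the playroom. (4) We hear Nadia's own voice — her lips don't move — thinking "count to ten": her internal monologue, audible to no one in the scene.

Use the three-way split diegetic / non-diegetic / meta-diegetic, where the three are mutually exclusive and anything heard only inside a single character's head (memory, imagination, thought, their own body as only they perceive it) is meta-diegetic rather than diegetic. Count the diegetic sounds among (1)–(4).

(1) score with no on-screen or off-screen source; it exists for the audience alone → non-diegetic.
(2) it's leaking from a physical pair of headphones in the scene → diegetic.
(3) a character's body making contact with the set — an in-world sound → diegetic.
(4) it's Nadia's unspoken thought, heard only by the audience via her subjectivity → meta-diegetic.
So 2 of the 4 are diegetic: (2), (3).

2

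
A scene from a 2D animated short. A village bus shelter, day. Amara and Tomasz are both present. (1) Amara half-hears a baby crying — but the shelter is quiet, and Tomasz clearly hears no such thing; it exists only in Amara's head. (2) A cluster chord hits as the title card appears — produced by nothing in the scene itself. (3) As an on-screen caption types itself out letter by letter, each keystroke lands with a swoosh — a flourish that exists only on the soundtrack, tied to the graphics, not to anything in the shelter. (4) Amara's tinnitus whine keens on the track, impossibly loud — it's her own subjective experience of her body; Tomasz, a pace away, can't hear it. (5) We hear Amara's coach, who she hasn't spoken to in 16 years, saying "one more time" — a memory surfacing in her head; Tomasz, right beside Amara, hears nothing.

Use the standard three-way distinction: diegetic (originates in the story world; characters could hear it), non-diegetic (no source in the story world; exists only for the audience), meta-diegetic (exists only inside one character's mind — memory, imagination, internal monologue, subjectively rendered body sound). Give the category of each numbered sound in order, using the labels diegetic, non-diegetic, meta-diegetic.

(1) Amara alone 'hears' it — an imagined sound, not present in the space → meta-diegetic.
(2) nothing in the scene produces it; it's an accent added for the audience → non-diegetic.
Sound (3): sound married to a title/caption — outside the diegesis by definition, so non-diegetic.
(4) is meta-diegetic: a subjective body sound — Amara's private perception, inaudible to Tomasz.
(5) is meta-diegetic: a remembered line, private to Amara — not present in the room, not audible to Tomasz.

meta-diegetic, non-diegetic, non-diegetic, meta-diegetic, meta-diegetic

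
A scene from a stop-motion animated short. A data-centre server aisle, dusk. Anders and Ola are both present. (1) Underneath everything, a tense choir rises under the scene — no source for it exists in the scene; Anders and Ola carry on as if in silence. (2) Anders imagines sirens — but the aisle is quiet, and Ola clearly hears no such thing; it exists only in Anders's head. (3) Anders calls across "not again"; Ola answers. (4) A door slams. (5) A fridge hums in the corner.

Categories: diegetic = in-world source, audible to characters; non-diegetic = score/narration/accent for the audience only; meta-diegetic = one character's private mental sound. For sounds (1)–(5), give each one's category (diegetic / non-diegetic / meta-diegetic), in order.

Sound (1): nothing in the aisle produces it and the characters don't hear it — pure soundtrack, so non-diegetic.
(2) is meta-diegetic: Anders alone 'hears' it — an imagined sound, not present in the space.
Sound (3): on-screen dialogue — Anders speaks and Ola is there to hear, so diegetic.
(4) is diegetic: the sound comes from a door physically present in the location.
Sound (5): ambient/room sound belonging to the story's physical space, so diegetic.

non-diegetic, meta-diegetic, diegetic, diegetic, diegetic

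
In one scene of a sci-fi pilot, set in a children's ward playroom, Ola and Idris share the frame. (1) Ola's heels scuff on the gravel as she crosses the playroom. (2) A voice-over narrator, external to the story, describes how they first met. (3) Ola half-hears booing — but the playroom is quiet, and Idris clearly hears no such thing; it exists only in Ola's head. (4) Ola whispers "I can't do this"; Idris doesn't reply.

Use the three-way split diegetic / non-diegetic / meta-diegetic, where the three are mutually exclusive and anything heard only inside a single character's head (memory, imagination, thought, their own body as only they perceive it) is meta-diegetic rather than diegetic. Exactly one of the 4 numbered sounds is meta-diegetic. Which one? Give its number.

Sound (1): it's the physical sound of Ola moving in the space, so diegetic.
(2) is non-diegetic: external voice-over — not a character, not heard by anyone in the scene.
(3) subjective to Ola: the playroom is silent and Idris hears nothing → meta-diegetic.
(4) is diegetic: spoken by a character present in the story world.
Only (3) is meta-diegetic.

3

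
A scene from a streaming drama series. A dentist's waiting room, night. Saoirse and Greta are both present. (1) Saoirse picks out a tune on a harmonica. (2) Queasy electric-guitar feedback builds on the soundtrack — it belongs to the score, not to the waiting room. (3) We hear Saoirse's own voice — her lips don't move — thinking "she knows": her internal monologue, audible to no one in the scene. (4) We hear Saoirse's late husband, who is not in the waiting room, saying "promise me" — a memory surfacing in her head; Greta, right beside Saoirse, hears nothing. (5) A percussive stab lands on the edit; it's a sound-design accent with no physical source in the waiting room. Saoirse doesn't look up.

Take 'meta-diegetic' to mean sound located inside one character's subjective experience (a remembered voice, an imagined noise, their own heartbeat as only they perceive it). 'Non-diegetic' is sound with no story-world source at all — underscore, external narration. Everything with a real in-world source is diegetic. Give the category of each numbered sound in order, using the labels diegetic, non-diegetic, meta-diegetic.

diegetic, non-diegetic, meta-diegetic, meta-diegetic, non-diegetic

(1) Saoirse is producing the music live, in the story world → diegetic.
(2) is non-diegetic: score with no on-screen or off-screen source; it exists for the audience alone.
(3) it's Saoirse's unspoken thought, heard only by the audience via her subjectivity → meta-diegetic.
(4) is meta-diegetic: it's Saoirse's recollection rendered as sound; the other character can't hear it.
(5) it's a sound-design accent with no in-world source; no one in the scene can hear it → non-diegetic.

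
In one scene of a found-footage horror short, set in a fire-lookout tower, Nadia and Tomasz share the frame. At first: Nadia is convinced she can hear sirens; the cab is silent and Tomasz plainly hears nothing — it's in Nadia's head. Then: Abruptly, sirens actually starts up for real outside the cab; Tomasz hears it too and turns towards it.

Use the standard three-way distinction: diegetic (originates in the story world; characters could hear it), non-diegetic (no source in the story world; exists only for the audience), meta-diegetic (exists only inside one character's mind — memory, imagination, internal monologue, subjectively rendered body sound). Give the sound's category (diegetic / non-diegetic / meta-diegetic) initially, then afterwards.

Initially: only Nadia 'hears' it — imagined, in her mind → meta-diegetic.
Afterwards: now there's a real external source and Tomasz hears it too — in the story world → diegetic.

meta-diegetic, diegetic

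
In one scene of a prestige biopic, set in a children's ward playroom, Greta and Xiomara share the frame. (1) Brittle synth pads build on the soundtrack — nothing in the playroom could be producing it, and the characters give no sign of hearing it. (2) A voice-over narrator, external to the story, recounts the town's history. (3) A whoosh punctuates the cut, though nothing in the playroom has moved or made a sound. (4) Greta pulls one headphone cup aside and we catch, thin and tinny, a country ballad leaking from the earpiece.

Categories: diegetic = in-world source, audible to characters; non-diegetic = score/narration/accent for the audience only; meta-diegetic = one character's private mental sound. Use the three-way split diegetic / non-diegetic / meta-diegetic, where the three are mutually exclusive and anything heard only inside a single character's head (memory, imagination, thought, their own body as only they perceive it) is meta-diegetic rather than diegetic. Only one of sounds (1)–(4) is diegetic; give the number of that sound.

4

Sound (1): it has no source in the story world and no character can hear it — it's underscore, so non-diegetic.
(2) external voice-over — not a character, not heard by anyone in the scene → non-diegetic.
Sound (3): an editorial stinger — it belongs to the cut, not the story world, so non-diegetic.
Sound (4): the headphones are an on-screen source, so diegetic.
Only (4) is diegetic.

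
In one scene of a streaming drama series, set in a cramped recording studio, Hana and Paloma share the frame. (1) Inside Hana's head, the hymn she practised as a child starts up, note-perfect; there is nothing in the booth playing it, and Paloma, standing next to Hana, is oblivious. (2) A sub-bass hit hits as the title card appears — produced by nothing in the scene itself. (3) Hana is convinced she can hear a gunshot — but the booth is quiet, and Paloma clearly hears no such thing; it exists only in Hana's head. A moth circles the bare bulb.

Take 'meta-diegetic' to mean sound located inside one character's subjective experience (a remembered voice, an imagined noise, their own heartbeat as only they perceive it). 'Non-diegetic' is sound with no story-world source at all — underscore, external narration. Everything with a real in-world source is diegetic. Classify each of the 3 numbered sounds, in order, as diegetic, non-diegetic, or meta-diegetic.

Sound (1): the music is a memory playing inside Hana's mind alone; no real-world source, Paloma can't hear it, so meta-diegetic.
Sound (2): it's a sound-design accent with no in-world source; no one in the scene can hear it, so non-diegetic.
(3) is meta-diegetic: subjective to Hana: the booth is silent and Paloma hears nothing.

meta-diegetic, non-diegetic, meta-diegetic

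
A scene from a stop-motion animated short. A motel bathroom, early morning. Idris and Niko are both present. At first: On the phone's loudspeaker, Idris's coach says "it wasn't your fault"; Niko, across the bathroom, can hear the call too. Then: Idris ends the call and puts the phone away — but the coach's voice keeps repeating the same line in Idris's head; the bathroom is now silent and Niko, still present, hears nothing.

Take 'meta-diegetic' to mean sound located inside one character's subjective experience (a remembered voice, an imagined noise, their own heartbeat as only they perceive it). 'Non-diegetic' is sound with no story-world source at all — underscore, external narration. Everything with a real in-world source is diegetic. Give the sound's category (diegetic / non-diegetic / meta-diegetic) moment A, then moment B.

Moment A: the loudspeaker is an in-world source; both Idris and Niko hear the call → diegetic.
Moment B: with the phone off, the voice continues only as Idris's private mental replay — Niko can't hear it → meta-diegetic.

diegetic, meta-diegetic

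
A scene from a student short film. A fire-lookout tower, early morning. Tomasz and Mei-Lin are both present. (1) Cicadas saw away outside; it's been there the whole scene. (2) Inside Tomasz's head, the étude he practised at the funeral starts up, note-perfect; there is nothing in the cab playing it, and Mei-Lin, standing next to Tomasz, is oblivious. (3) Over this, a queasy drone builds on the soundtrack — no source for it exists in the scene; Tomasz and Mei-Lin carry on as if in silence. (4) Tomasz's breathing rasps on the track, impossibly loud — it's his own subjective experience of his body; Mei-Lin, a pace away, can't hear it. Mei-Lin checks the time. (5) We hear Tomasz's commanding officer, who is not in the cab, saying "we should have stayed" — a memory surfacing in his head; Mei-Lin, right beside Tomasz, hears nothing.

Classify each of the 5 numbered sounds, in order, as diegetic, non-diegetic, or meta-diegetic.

diegetic, meta-diegetic, non-diegetic, meta-diegetic, meta-diegetic

(1) ambient/room sound belonging to the story's physical space → diegetic.
(2) is meta-diegetic: it lives in Tomasz's subjectivity, not in the cab.
(3) score with no on-screen or off-screen source; it exists for the audience alone → non-diegetic.
(4) it's Tomasz's internal bodily sensation rendered as sound; only Tomasz 'hears' it → meta-diegetic.
Sound (5): it's Tomasz's recollection rendered as sound; the other character can't hear it, so meta-diegetic.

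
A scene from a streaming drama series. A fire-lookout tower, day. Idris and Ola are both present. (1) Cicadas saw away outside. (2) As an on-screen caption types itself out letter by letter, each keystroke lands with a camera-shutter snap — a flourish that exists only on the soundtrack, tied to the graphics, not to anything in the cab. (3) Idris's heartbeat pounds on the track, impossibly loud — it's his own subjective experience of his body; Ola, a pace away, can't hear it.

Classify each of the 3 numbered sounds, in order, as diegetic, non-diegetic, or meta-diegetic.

diegetic, non-diegetic, meta-diegetic

(1) is diegetic: cicadas is part of the location's real environment.
(2) is non-diegetic: it accompanies on-screen graphics, not anything inside the story world.
Sound (3): a subjective body sound — Idris's private perception, inaudible to Ola, so meta-diegetic.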